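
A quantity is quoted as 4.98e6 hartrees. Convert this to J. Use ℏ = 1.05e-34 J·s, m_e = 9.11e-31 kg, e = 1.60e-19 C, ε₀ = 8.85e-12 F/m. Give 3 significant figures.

One hartree: E_h = m_e e⁴/(4πε₀ℏ)² = 4.38e-18 J.
4.98e6 × 4.38e-18 J = 2.18e-11 J

2.18e-11 J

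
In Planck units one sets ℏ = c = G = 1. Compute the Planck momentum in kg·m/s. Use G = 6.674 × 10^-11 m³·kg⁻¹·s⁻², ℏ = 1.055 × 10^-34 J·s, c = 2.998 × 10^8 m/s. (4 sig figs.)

p_P = √(ℏc³/G)
  = √(42.60)
  = 6.527 kg·m/s

6.527 kg·m/s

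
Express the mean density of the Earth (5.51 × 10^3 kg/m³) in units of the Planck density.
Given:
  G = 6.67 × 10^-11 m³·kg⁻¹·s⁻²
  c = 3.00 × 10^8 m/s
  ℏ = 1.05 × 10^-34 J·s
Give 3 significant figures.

1.06 × 10^-93

Planck density: ρ_P = c⁵/(ℏG²) = 5.20 × 10^96 kg/m³.
5.51 × 10^3 / 5.20 × 10^96 = 1.06 × 10^-93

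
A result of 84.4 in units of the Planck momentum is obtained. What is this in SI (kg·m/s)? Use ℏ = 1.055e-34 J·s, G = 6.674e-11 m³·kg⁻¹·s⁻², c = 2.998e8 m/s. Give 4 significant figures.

550.8 kg·m/s

One Planck momentum: p_P = √(ℏc³/G) = 6.527 kg·m/s.
84.4 × 6.527 kg·m/s = 550.8 kg·m/s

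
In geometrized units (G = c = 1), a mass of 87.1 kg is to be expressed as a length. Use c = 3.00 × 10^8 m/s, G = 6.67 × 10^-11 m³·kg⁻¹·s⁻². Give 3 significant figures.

6.46 × 10^-26 m

In G = c = 1 units mass has dimensions of length; the conversion factor is G/c².
87.1 kg × (G/c²) = 6.46 × 10^-26 m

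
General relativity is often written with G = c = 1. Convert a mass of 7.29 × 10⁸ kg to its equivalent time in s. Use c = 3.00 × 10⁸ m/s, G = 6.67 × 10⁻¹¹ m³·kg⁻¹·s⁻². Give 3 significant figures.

Mass → time via G/c³.
7.29 × 10⁸ kg × (G/c³) = 1.80 × 10⁻²⁷ s

1.80 × 10⁻²⁷ s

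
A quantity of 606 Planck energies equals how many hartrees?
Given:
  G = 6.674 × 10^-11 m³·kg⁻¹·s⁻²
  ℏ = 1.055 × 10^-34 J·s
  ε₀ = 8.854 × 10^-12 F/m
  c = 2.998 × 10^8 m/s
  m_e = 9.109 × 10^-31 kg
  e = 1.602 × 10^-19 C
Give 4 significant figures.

Planck energy: E_P = √(ℏc⁵/G) = 1.957 × 10^9 J
hartree: E_h = m_e e⁴/(4πε₀ℏ)² = 4.354 × 10^-18 J
606 × 1.957 × 10^9 / 4.354 × 10^-18 = 2.723 × 10^29

2.723 × 10^29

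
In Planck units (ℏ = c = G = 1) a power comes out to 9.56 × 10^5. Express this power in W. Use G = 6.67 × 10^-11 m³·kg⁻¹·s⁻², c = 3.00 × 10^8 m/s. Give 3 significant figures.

One Planck power: P_P = c⁵/G = 3.64 × 10^52 W.
9.56 × 10^5 × 3.64 × 10^52 W = 3.48 × 10^58 W

3.48 × 10^58 W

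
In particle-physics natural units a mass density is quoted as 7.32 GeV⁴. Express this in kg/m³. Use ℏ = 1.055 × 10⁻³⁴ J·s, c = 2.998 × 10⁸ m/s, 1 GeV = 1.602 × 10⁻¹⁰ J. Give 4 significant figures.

Mass density is [E]/(c²[L]³) = [E]⁴/(ℏ³c⁵).
1 GeV⁴ → 1/(ℏ³c⁵) × (1 GeV in J)⁴ = 2.316 × 10²⁰ kg/m³.
Result: 7.32 × 2.316 × 10²⁰ = 1.695 × 10²¹ kg/m³.

1.695 × 10²¹ kg/m³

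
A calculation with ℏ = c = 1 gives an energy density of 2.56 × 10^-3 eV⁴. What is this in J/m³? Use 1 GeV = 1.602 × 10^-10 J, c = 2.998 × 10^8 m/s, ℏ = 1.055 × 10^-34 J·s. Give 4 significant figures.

0.05329 J/m³

[E]/[L]³ = [E]⁴/(ℏc)³; restore (ℏc)⁻³.
1 GeV⁴ → 1/(ℏc)³ × (1 GeV in J)⁴ = 2.082 × 10^37 J/m³.
Convert the energy scale: 2.56 × 10^-3 eV⁴ = 2.56 × 10^-39 GeV⁴.
Result: 2.56 × 10^-39 × 2.082 × 10^37 = 0.05329 J/m³.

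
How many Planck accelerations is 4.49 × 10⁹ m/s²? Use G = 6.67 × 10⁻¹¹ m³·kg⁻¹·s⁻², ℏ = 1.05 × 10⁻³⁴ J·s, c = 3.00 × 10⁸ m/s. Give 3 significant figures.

Planck acceleration: a_P = √(c⁷/(ℏG)) = 5.59 × 10⁵¹ m/s².
4.49 × 10⁹ / 5.59 × 10⁵¹ = 8.03 × 10⁻⁴³

8.03 × 10⁻⁴³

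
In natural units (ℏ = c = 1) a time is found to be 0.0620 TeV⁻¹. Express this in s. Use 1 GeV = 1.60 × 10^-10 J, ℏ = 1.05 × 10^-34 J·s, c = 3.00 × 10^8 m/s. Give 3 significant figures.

4.07 × 10^-29 s

A time is [E]⁻¹ in ℏ=c=1; restore one factor of ℏ.
1 GeV⁻¹ → ℏ × (1 GeV in J)⁻¹ = 6.56 × 10^-25 s.
Convert the energy scale: 0.0620 TeV⁻¹ = 6.20 × 10^-5 GeV⁻¹.
Result: 6.20 × 10^-5 × 6.56 × 10^-25 = 4.07 × 10^-29 s.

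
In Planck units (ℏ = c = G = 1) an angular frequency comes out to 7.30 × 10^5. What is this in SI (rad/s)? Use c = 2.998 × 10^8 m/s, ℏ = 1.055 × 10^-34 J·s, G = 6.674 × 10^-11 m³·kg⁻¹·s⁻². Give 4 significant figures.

One Planck angular frequency: ω_P = √(c⁵/(ℏG)) = 1.855 × 10^43 rad/s.
7.30 × 10^5 × 1.855 × 10^43 rad/s = 1.354 × 10^49 rad/s

1.354 × 10^49 rad/s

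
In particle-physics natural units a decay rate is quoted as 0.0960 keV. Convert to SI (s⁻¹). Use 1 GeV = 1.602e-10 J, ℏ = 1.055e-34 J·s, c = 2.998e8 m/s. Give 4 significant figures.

A rate is [E]/ℏ; divide by ℏ.
1 GeV → 1/ℏ × (1 GeV in J) = 1.518e24 s⁻¹.
Convert the energy scale: 0.0960 keV = 9.60e-8 GeV.
Result: 9.60e-8 × 1.518e24 = 1.458e17 s⁻¹.

1.458e17 s⁻¹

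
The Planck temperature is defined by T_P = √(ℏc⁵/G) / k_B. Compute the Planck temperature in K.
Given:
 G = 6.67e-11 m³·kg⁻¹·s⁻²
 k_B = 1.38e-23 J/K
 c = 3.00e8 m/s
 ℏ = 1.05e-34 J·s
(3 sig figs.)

1.42e32 K

T_P = √(ℏc⁵/G) / k_B
  = √(3.83e18) × 7.25e22
  = 1.42e32 K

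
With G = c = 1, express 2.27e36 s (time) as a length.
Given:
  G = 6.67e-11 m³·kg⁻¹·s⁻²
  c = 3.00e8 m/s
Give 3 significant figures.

6.81e44 m

Time → length via c.
2.27e36 s × (c) = 6.81e44 m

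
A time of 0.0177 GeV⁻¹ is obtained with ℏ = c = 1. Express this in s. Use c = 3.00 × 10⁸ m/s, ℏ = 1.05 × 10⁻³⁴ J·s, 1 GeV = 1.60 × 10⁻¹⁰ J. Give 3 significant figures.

A time is [E]⁻¹ in ℏ=c=1; restore one factor of ℏ.
1 GeV⁻¹ → ℏ × (1 GeV in J)⁻¹ = 6.56 × 10⁻²⁵ s.
Result: 0.0177 × 6.56 × 10⁻²⁵ = 1.16 × 10⁻²⁶ s.

1.16 × 10⁻²⁶ s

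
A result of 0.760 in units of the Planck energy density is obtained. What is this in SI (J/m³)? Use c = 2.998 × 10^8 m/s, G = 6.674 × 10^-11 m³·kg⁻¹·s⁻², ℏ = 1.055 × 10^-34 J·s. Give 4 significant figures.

3.521 × 10^113 J/m³

One Planck energy density: u_P = c⁷/(ℏG²) = 4.632 × 10^113 J/m³.
0.760 × 4.632 × 10^113 J/m³ = 3.521 × 10^113 J/m³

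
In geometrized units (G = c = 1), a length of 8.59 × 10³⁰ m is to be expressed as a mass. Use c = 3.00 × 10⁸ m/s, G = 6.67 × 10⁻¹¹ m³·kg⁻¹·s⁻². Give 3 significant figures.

1.16 × 10⁵⁸ kg

Length → mass via c²/G.
8.59 × 10³⁰ m × (c²/G) = 1.16 × 10⁵⁸ kg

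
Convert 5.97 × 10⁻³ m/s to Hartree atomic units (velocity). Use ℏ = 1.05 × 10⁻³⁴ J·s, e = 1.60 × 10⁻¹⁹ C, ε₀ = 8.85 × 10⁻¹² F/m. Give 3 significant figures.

atomic unit of velocity: v_au = e²/(4πε₀ℏ) = 2.19 × 10⁶ m/s.
5.97 × 10⁻³ / 2.19 × 10⁶ = 2.72 × 10⁻⁹

2.72 × 10⁻⁹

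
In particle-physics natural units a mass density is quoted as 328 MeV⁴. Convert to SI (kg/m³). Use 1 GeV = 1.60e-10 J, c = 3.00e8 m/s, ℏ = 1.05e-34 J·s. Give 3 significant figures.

Mass density is [E]/(c²[L]³) = [E]⁴/(ℏ³c⁵).
1 GeV⁴ → 1/(ℏ³c⁵) × (1 GeV in J)⁴ = 2.33e20 kg/m³.
Convert the energy scale: 328 MeV⁴ = 3.28e-10 GeV⁴.
Result: 3.28e-10 × 2.33e20 = 7.64e10 kg/m³.

7.64e10 kg/m³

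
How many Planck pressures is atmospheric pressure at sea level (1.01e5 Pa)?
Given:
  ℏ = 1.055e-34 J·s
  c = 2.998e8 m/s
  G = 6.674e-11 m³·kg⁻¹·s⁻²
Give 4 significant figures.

Planck pressure: p_P = c⁷/(ℏG²) = 4.632e113 Pa.
1.01e5 / 4.632e113 = 2.180e-109

2.180e-109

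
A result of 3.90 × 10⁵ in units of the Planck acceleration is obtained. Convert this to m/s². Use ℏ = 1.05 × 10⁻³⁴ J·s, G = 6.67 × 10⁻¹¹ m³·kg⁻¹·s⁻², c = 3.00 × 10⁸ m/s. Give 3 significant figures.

2.18 × 10⁵⁷ m/s²

One Planck acceleration: a_P = √(c⁷/(ℏG)) = 5.59 × 10⁵¹ m/s².
3.90 × 10⁵ × 5.59 × 10⁵¹ m/s² = 2.18 × 10⁵⁷ m/s²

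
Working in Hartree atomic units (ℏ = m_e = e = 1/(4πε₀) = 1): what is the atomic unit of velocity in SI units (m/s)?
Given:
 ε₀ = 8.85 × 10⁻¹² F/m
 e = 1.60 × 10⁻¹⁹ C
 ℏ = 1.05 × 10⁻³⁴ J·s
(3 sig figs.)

The unique combination of the constants set to 1 with dimensions of velocity is v_au = e²/(4πε₀ℏ).
  = 2.56 × 10⁻³⁸ / 1.17 × 10⁻⁴⁴
  = 2.19 × 10⁶ m/s

2.19 × 10⁶ m/s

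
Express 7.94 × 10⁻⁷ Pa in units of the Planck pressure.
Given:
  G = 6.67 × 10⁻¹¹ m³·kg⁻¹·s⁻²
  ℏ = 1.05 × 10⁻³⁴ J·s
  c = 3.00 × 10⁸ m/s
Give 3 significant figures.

Planck pressure: p_P = c⁷/(ℏG²) = 4.68 × 10¹¹³ Pa.
7.94 × 10⁻⁷ / 4.68 × 10¹¹³ = 1.70 × 10⁻¹²⁰

1.70 × 10⁻¹²⁰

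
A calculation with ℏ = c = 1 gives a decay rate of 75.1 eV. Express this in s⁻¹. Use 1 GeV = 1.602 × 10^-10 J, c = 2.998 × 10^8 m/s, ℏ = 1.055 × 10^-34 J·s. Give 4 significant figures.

A rate is [E]/ℏ; divide by ℏ.
1 GeV → 1/ℏ × (1 GeV in J) = 1.518 × 10^24 s⁻¹.
Convert the energy scale: 75.1 eV = 7.51 × 10^-8 GeV.
Result: 7.51 × 10^-8 × 1.518 × 10^24 = 1.140 × 10^17 s⁻¹.

1.140 × 10^17 s⁻¹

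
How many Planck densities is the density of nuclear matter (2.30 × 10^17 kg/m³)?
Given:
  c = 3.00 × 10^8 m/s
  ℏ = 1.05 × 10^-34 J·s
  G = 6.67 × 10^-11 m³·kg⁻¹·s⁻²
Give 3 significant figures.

4.42 × 10^-80

Planck density: ρ_P = c⁵/(ℏG²) = 5.20 × 10^96 kg/m³.
2.30 × 10^17 / 5.20 × 10^96 = 4.42 × 10^-80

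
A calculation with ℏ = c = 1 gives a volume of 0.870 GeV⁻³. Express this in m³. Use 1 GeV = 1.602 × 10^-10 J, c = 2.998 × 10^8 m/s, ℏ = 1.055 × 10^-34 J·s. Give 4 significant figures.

Volume is [L]³ = [E]⁻³·(ℏc)³.
1 GeV⁻³ → (ℏc)³ × (1 GeV in J)⁻³ = 7.696 × 10^-48 m³.
Result: 0.870 × 7.696 × 10^-48 = 6.696 × 10^-48 m³.

6.696 × 10^-48 m³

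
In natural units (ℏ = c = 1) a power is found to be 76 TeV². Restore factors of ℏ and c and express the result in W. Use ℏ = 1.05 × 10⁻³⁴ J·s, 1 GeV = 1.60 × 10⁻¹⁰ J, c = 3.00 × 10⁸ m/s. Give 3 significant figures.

Power is [E]/[T] = [E]²/ℏ.
1 GeV² → 1/ℏ × (1 GeV in J)² = 2.44 × 10¹⁴ W.
Convert the energy scale: 76 TeV² = 7.60 × 10⁷ GeV².
Result: 7.60 × 10⁷ × 2.44 × 10¹⁴ = 1.85 × 10²² W.

1.85 × 10²² W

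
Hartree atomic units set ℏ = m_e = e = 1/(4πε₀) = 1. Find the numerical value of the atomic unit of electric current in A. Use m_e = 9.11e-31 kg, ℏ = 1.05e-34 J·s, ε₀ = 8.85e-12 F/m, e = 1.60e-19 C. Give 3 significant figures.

From ℏ = m_e = e = 1/(4πε₀) = 1 the current scale is I_au = e E_h/ℏ = m_e e⁵/((4πε₀)²ℏ³).
E_h = 4.38e-18 J
e·E_h/ℏ = 6.67e-3 A

6.67e-3 A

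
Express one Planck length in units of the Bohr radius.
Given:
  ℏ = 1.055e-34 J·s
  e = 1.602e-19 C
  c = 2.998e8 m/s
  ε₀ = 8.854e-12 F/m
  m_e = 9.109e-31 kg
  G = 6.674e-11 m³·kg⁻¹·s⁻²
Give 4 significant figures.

3.051e-25

Planck length: ℓ_P = √(ℏG/c³) = 1.616e-35 m
Bohr radius: a₀ = 4πε₀ℏ²/(m_e e²) = 5.297e-11 m
ratio = 1.616e-35 / 5.297e-11 = 3.051e-25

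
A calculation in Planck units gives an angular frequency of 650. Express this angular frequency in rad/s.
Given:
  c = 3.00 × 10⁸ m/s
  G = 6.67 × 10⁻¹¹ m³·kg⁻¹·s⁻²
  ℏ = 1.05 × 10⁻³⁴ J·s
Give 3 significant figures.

1.21 × 10⁴⁶ rad/s

One Planck angular frequency: ω_P = √(c⁵/(ℏG)) = 1.86 × 10⁴³ rad/s.
650 × 1.86 × 10⁴³ rad/s = 1.21 × 10⁴⁶ rad/s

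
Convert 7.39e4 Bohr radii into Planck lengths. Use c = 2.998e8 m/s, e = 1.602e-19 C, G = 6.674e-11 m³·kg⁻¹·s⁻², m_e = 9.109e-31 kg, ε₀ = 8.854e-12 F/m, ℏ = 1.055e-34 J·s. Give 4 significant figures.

Bohr radius: a₀ = 4πε₀ℏ²/(m_e e²) = 5.297e-11 m
Planck length: ℓ_P = √(ℏG/c³) = 1.616e-35 m
7.39e4 × 5.297e-11 / 1.616e-35 = 2.422e29

2.422e29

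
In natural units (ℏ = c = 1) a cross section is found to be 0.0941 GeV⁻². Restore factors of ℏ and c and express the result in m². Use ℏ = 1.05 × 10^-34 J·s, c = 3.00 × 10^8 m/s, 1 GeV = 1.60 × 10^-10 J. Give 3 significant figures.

3.65 × 10^-33 m²

Area is [L]² = [E]⁻²·(ℏc)²; restore (ℏc)².
1 GeV⁻² → (ℏc)² × (1 GeV in J)⁻² = 3.88 × 10^-32 m².
Result: 0.0941 × 3.88 × 10^-32 = 3.65 × 10^-33 m².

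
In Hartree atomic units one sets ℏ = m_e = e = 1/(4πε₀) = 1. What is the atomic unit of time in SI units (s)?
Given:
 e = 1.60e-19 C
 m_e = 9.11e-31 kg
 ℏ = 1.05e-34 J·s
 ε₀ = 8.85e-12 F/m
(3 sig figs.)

2.40e-17 s

τ_au = (4πε₀)²ℏ³/(m_e e⁴)
E_h = 4.38e-18 J
ℏ/E_h = 2.40e-17 s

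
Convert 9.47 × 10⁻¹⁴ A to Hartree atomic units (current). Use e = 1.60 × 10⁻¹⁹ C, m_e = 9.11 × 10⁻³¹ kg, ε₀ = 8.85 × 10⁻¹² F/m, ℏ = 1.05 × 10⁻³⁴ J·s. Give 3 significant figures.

1.42 × 10⁻¹¹

atomic unit of electric current: I_au = e E_h/ℏ = m_e e⁵/((4πε₀)²ℏ³) = 6.67 × 10⁻³ A.
9.47 × 10⁻¹⁴ / 6.67 × 10⁻³ = 1.42 × 10⁻¹¹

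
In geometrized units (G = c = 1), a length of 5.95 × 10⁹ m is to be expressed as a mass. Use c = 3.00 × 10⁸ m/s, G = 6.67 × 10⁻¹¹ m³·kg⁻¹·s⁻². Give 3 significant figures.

8.03 × 10³⁶ kg

Length → mass via c²/G.
5.95 × 10⁹ m × (c²/G) = 8.03 × 10³⁶ kg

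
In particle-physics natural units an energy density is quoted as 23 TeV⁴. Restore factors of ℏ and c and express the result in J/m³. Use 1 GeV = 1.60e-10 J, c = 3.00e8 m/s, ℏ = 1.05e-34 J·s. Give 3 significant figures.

[E]/[L]³ = [E]⁴/(ℏc)³; restore (ℏc)⁻³.
1 GeV⁴ → 1/(ℏc)³ × (1 GeV in J)⁴ = 2.10e37 J/m³.
Convert the energy scale: 23 TeV⁴ = 2.30e13 GeV⁴.
Result: 2.30e13 × 2.10e37 = 4.82e50 J/m³.

4.82e50 J/m³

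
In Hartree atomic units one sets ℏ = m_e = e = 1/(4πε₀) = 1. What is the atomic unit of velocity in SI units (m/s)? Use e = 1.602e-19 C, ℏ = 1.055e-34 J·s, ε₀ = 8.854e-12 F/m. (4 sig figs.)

2.186e6 m/s

v_au = e²/(4πε₀ℏ)
  = 2.566e-38 / 1.174e-44
  = 2.186e6 m/s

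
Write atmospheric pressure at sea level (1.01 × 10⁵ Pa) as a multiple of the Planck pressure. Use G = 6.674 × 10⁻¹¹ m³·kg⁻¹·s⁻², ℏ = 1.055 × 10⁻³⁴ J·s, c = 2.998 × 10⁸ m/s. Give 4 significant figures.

Planck pressure: p_P = c⁷/(ℏG²) = 4.632 × 10¹¹³ Pa.
1.01 × 10⁵ / 4.632 × 10¹¹³ = 2.180 × 10⁻¹⁰⁹

2.180 × 10⁻¹⁰⁹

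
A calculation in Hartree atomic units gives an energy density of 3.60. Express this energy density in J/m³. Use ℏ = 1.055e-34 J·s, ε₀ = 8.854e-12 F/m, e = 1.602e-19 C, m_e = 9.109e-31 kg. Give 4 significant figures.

One atomic unit of energy density: u_au = E_h/a₀³ = m_e⁴e¹⁰/((4πε₀)⁵ℏ⁸) = 2.929e13 J/m³.
3.60 × 2.929e13 J/m³ = 1.054e14 J/m³

1.054e14 J/m³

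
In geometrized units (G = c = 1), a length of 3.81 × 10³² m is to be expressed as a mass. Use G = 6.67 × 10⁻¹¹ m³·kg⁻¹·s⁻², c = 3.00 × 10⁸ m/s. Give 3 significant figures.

Length → mass via c²/G.
3.81 × 10³² m × (c²/G) = 5.14 × 10⁵⁹ kg

5.14 × 10⁵⁹ kg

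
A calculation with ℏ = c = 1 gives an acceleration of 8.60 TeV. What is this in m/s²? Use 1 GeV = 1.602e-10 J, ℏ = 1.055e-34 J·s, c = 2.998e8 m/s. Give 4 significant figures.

3.915e36 m/s²

Acceleration is [L]/[T]² = c·[E]/ℏ.
1 GeV → c/ℏ × (1 GeV in J) = 4.552e32 m/s².
Convert the energy scale: 8.60 TeV = 8.60e3 GeV.
Result: 8.60e3 × 4.552e32 = 3.915e36 m/s².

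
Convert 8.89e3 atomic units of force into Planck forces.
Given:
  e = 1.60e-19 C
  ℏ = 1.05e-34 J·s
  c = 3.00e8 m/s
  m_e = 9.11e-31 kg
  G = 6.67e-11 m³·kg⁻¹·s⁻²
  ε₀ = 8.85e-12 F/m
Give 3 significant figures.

6.10e-48

atomic unit of force: F_au = E_h/a₀ = m_e²e⁶/((4πε₀)³ℏ⁴) = 8.33e-8 N
Planck force: F_P = c⁴/G = 1.21e44 N
8.89e3 × 8.33e-8 / 1.21e44 = 6.10e-48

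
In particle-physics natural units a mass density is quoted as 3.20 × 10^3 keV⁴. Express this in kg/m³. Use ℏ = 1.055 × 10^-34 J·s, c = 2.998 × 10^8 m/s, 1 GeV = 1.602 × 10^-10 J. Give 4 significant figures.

0.7411 kg/m³

Mass density is [E]/(c²[L]³) = [E]⁴/(ℏ³c⁵).
1 GeV⁴ → 1/(ℏ³c⁵) × (1 GeV in J)⁴ = 2.316 × 10^20 kg/m³.
Convert the energy scale: 3.20 × 10^3 keV⁴ = 3.20 × 10^-21 GeV⁴.
Result: 3.20 × 10^-21 × 2.316 × 10^20 = 0.7411 kg/m³.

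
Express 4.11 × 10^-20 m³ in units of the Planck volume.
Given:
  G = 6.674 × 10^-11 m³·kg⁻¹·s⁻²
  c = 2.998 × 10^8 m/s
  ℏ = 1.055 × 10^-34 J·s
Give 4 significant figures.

9.730 × 10^84

Planck volume: V_P = (ℏG/c³)^(3/2) = 4.224 × 10^-105 m³.
4.11 × 10^-20 / 4.224 × 10^-105 = 9.730 × 10^84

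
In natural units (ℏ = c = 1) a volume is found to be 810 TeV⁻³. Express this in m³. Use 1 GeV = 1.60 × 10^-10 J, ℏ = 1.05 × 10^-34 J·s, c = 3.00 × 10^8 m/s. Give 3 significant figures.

6.18 × 10^-54 m³

Volume is [L]³ = [E]⁻³·(ℏc)³.
1 GeV⁻³ → (ℏc)³ × (1 GeV in J)⁻³ = 7.63 × 10^-48 m³.
Convert the energy scale: 810 TeV⁻³ = 8.10 × 10^-7 GeV⁻³.
Result: 8.10 × 10^-7 × 7.63 × 10^-48 = 6.18 × 10^-54 m³.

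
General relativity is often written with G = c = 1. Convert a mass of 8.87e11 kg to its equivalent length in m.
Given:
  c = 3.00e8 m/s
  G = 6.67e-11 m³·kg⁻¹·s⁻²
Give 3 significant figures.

6.57e-16 m

In G = c = 1 units mass has dimensions of length; the conversion factor is G/c².
8.87e11 kg × (G/c²) = 6.57e-16 m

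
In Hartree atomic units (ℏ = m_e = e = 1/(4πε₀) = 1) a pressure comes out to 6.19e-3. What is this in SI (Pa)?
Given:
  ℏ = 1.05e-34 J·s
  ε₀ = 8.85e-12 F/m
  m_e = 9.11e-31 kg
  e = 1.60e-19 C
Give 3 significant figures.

1.87e11 Pa

One atomic unit of pressure: P_au = E_h/a₀³ = m_e⁴e¹⁰/((4πε₀)⁵ℏ⁸) = 3.01e13 Pa.
6.19e-3 × 3.01e13 Pa = 1.87e11 Pa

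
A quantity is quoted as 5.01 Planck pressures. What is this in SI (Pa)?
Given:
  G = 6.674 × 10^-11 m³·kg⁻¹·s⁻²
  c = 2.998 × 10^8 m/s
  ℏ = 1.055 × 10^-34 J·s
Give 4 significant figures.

One Planck pressure: p_P = c⁷/(ℏG²) = 4.632 × 10^113 Pa.
5.01 × 4.632 × 10^113 Pa = 2.321 × 10^114 Pa

2.321 × 10^114 Pa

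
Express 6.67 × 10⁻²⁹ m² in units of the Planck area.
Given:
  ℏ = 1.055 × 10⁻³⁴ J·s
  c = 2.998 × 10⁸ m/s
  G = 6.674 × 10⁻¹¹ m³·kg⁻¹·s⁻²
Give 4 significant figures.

2.553 × 10⁴¹

Planck area: A_P = ℏG/c³ = 2.613 × 10⁻⁷⁰ m².
6.67 × 10⁻²⁹ / 2.613 × 10⁻⁷⁰ = 2.553 × 10⁴¹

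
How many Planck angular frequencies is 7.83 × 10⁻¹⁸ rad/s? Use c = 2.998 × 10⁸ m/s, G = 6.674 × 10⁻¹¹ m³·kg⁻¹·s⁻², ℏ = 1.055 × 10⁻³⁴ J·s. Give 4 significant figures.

4.222 × 10⁻⁶¹

Planck angular frequency: ω_P = √(c⁵/(ℏG)) = 1.855 × 10⁴³ rad/s.
7.83 × 10⁻¹⁸ / 1.855 × 10⁴³ = 4.222 × 10⁻⁶¹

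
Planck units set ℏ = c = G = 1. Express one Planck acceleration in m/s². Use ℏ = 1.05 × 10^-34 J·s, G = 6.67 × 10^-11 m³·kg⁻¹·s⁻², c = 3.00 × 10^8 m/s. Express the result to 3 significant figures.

5.59 × 10^51 m/s²

From ℏ = c = G = 1 the acceleration scale is a_P = √(c⁷/(ℏG)).
  = √(3.12 × 10^103)
  = 5.59 × 10^51 m/s²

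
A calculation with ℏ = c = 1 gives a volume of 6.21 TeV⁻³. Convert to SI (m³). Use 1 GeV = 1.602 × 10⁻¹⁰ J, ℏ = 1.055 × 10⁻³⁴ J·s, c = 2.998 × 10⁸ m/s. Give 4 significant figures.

4.779 × 10⁻⁵⁶ m³

Volume is [L]³ = [E]⁻³·(ℏc)³.
1 GeV⁻³ → (ℏc)³ × (1 GeV in J)⁻³ = 7.696 × 10⁻⁴⁸ m³.
Convert the energy scale: 6.21 TeV⁻³ = 6.21 × 10⁻⁹ GeV⁻³.
Result: 6.21 × 10⁻⁹ × 7.696 × 10⁻⁴⁸ = 4.779 × 10⁻⁵⁶ m³.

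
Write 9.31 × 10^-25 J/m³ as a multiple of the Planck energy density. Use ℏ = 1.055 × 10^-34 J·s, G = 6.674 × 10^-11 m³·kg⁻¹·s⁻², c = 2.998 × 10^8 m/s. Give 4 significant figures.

2.010 × 10^-138

Planck energy density: u_P = c⁷/(ℏG²) = 4.632 × 10^113 J/m³.
9.31 × 10^-25 / 4.632 × 10^113 = 2.010 × 10^-138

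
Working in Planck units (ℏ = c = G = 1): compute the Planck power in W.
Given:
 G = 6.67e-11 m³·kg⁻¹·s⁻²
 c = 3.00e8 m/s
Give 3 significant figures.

3.64e52 W

The unique combination of the constants set to 1 with dimensions of power is P_P = c⁵/G.
  = 2.43e42 / 6.67e-11
  = 3.64e52 W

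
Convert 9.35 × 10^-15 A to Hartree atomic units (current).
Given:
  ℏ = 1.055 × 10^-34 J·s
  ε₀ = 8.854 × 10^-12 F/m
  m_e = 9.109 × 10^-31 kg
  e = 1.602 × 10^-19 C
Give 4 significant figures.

atomic unit of electric current: I_au = e E_h/ℏ = m_e e⁵/((4πε₀)²ℏ³) = 6.612 × 10^-3 A.
9.35 × 10^-15 / 6.612 × 10^-3 = 1.414 × 10^-12

1.414 × 10^-12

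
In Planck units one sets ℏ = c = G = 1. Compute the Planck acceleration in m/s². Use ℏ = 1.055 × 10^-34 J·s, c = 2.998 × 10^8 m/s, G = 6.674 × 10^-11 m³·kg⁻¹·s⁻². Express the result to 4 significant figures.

5.560 × 10^51 m/s²

a_P = √(c⁷/(ℏG))
  = √(3.092 × 10^103)
  = 5.560 × 10^51 m/s²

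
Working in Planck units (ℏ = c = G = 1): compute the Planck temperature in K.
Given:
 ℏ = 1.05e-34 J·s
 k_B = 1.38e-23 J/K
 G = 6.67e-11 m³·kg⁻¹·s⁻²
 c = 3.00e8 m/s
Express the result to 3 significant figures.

1.42e32 K

Dimensional analysis gives T_P = √(ℏc⁵/G) / k_B.
  = √(3.83e18) × 7.25e22
  = 1.42e32 K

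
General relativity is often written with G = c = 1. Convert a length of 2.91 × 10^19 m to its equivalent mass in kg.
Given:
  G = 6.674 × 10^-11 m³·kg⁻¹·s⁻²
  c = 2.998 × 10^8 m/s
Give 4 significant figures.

Length → mass via c²/G.
2.91 × 10^19 m × (c²/G) = 3.919 × 10^46 kg

3.919 × 10^46 kg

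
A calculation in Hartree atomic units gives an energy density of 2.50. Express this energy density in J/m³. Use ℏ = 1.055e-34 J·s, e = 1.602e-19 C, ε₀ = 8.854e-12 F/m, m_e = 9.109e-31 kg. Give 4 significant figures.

7.323e13 J/m³

One atomic unit of energy density: u_au = E_h/a₀³ = m_e⁴e¹⁰/((4πε₀)⁵ℏ⁸) = 2.929e13 J/m³.
2.50 × 2.929e13 J/m³ = 7.323e13 J/m³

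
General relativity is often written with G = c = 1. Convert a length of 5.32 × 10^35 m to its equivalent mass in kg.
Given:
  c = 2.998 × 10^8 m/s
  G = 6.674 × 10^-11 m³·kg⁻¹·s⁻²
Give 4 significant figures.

7.165 × 10^62 kg

Length → mass via c²/G.
5.32 × 10^35 m × (c²/G) = 7.165 × 10^62 kg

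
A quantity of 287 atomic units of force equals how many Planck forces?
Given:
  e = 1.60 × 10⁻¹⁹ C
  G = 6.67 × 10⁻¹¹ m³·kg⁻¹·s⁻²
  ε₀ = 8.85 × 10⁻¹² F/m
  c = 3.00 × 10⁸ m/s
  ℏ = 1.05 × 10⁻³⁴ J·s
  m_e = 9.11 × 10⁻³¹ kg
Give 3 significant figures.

1.97 × 10⁻⁴⁹

atomic unit of force: F_au = E_h/a₀ = m_e²e⁶/((4πε₀)³ℏ⁴) = 8.33 × 10⁻⁸ N
Planck force: F_P = c⁴/G = 1.21 × 10⁴⁴ N
287 × 8.33 × 10⁻⁸ / 1.21 × 10⁴⁴ = 1.97 × 10⁻⁴⁹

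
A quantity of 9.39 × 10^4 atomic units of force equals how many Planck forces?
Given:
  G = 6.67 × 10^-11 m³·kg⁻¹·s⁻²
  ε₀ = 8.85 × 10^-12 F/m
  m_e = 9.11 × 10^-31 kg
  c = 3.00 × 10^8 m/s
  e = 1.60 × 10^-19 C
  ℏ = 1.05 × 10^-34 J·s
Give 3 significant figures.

6.44 × 10^-47

atomic unit of force: F_au = E_h/a₀ = m_e²e⁶/((4πε₀)³ℏ⁴) = 8.33 × 10^-8 N
Planck force: F_P = c⁴/G = 1.21 × 10^44 N
9.39 × 10^4 × 8.33 × 10^-8 / 1.21 × 10^44 = 6.44 × 10^-47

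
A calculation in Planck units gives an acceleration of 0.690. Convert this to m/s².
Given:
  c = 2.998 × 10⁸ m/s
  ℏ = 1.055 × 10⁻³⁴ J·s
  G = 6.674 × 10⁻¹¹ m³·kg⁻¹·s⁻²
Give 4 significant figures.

One Planck acceleration: a_P = √(c⁷/(ℏG)) = 5.560 × 10⁵¹ m/s².
0.690 × 5.560 × 10⁵¹ m/s² = 3.837 × 10⁵¹ m/s²

3.837 × 10⁵¹ m/s²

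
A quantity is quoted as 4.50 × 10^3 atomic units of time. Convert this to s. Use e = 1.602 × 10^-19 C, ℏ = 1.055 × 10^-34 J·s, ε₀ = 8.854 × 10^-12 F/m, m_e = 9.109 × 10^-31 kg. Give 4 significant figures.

1.090 × 10^-13 s

One atomic unit of time: τ_au = (4πε₀)²ℏ³/(m_e e⁴) = 2.423 × 10^-17 s.
4.50 × 10^3 × 2.423 × 10^-17 s = 1.090 × 10^-13 s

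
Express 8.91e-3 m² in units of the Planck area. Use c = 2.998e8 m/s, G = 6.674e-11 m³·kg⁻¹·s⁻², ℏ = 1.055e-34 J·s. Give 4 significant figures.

3.410e67

Planck area: A_P = ℏG/c³ = 2.613e-70 m².
8.91e-3 / 2.613e-70 = 3.410e67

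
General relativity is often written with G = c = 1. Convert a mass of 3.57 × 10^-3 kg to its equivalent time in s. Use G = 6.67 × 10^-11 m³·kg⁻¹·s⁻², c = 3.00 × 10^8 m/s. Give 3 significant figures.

Mass → time via G/c³.
3.57 × 10^-3 kg × (G/c³) = 8.82 × 10^-39 s

8.82 × 10^-39 s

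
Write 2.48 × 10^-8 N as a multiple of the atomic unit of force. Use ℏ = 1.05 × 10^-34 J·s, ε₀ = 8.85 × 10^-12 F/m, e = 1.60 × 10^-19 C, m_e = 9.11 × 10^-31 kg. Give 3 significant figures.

0.298

atomic unit of force: F_au = E_h/a₀ = m_e²e⁶/((4πε₀)³ℏ⁴) = 8.33 × 10^-8 N.
2.48 × 10^-8 / 8.33 × 10^-8 = 0.298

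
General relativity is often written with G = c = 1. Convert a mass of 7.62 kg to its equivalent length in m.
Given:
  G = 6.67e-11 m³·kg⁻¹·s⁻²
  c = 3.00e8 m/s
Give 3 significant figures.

5.65e-27 m

In G = c = 1 units mass has dimensions of length; the conversion factor is G/c².
7.62 kg × (G/c²) = 5.65e-27 m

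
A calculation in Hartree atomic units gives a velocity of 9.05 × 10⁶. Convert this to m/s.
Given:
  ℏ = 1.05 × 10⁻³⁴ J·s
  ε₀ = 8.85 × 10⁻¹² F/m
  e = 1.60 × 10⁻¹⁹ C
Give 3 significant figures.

1.98 × 10¹³ m/s

One atomic unit of velocity: v_au = e²/(4πε₀ℏ) = 2.19 × 10⁶ m/s.
9.05 × 10⁶ × 2.19 × 10⁶ m/s = 1.98 × 10¹³ m/s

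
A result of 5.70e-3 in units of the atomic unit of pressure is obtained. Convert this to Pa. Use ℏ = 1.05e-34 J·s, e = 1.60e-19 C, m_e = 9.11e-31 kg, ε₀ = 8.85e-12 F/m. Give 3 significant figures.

1.72e11 Pa

One atomic unit of pressure: P_au = E_h/a₀³ = m_e⁴e¹⁰/((4πε₀)⁵ℏ⁸) = 3.01e13 Pa.
5.70e-3 × 3.01e13 Pa = 1.72e11 Pa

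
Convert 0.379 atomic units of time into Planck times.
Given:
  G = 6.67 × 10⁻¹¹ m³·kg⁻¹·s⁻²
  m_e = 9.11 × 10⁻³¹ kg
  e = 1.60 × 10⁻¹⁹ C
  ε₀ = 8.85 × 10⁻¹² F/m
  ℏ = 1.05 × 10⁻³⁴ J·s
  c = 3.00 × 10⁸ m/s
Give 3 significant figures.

atomic unit of time: τ_au = (4πε₀)²ℏ³/(m_e e⁴) = 2.40 × 10⁻¹⁷ s
Planck time: t_P = √(ℏG/c⁵) = 5.37 × 10⁻⁴⁴ s
0.379 × 2.40 × 10⁻¹⁷ / 5.37 × 10⁻⁴⁴ = 1.69 × 10²⁶

1.69 × 10²⁶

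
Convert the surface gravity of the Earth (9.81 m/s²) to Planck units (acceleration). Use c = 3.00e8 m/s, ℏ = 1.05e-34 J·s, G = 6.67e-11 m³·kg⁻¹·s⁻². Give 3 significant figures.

Planck acceleration: a_P = √(c⁷/(ℏG)) = 5.59e51 m/s².
9.81 / 5.59e51 = 1.76e-51

1.76e-51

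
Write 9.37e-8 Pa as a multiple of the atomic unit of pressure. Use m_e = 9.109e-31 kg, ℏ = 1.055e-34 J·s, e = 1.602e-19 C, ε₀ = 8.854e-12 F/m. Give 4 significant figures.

atomic unit of pressure: P_au = E_h/a₀³ = m_e⁴e¹⁰/((4πε₀)⁵ℏ⁸) = 2.929e13 Pa.
9.37e-8 / 2.929e13 = 3.199e-21

3.199e-21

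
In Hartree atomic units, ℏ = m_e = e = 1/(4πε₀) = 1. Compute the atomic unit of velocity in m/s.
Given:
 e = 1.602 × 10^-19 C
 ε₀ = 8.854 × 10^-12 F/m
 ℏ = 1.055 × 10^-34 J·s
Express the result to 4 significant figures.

Dimensional analysis gives v_au = e²/(4πε₀ℏ).
  = 2.566 × 10^-38 / 1.174 × 10^-44
  = 2.186 × 10^6 m/s

2.186 × 10^6 m/s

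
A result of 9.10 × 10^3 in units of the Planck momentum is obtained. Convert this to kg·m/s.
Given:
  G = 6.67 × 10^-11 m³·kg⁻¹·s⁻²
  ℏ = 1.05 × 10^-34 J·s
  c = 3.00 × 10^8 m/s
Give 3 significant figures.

5.93 × 10^4 kg·m/s

One Planck momentum: p_P = √(ℏc³/G) = 6.52 kg·m/s.
9.10 × 10^3 × 6.52 kg·m/s = 5.93 × 10^4 kg·m/s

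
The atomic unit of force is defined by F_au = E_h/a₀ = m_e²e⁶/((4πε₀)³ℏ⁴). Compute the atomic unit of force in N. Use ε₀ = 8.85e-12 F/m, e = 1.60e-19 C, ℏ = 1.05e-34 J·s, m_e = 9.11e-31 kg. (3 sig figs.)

F_au = E_h/a₀ = m_e²e⁶/((4πε₀)³ℏ⁴)
E_h = 4.38e-18 J
a₀ = 5.26e-11 m
E_h/a₀ = 8.33e-8 N

8.33e-8 N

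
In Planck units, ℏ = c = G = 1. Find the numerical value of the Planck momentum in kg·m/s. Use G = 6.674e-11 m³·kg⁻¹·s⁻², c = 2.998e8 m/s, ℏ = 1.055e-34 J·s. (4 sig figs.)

Dimensional analysis gives p_P = √(ℏc³/G).
  = √(42.60)
  = 6.527 kg·m/s

6.527 kg·m/s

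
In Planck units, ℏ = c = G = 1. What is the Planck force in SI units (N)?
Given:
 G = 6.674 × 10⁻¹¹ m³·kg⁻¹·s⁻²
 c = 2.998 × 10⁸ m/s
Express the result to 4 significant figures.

From ℏ = c = G = 1 the force scale is F_P = c⁴/G.
  = 8.078 × 10³³ / 6.674 × 10⁻¹¹
  = 1.210 × 10⁴⁴ N

1.210 × 10⁴⁴ N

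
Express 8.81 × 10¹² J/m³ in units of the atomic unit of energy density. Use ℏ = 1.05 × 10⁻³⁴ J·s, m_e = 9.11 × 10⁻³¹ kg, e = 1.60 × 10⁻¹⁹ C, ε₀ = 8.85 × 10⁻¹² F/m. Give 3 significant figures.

atomic unit of energy density: u_au = E_h/a₀³ = m_e⁴e¹⁰/((4πε₀)⁵ℏ⁸) = 3.01 × 10¹³ J/m³.
8.81 × 10¹² / 3.01 × 10¹³ = 0.292

0.292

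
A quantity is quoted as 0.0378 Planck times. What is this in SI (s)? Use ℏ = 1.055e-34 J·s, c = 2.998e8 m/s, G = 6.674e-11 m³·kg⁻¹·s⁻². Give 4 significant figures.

2.038e-45 s

One Planck time: t_P = √(ℏG/c⁵) = 5.392e-44 s.
0.0378 × 5.392e-44 s = 2.038e-45 s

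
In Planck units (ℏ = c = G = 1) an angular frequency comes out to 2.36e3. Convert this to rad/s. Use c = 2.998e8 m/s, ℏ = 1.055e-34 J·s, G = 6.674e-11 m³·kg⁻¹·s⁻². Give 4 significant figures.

One Planck angular frequency: ω_P = √(c⁵/(ℏG)) = 1.855e43 rad/s.
2.36e3 × 1.855e43 rad/s = 4.377e46 rad/s

4.377e46 rad/s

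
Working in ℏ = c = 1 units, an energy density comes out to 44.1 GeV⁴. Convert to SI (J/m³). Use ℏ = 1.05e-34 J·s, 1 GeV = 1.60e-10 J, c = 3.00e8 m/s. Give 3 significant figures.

9.25e38 J/m³

[E]/[L]³ = [E]⁴/(ℏc)³; restore (ℏc)⁻³.
1 GeV⁴ → 1/(ℏc)³ × (1 GeV in J)⁴ = 2.10e37 J/m³.
Result: 44.1 × 2.10e37 = 9.25e38 J/m³.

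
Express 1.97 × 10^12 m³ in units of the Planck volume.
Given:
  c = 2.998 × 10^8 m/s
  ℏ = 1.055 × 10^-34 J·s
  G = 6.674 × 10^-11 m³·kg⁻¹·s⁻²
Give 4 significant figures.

Planck volume: V_P = (ℏG/c³)^(3/2) = 4.224 × 10^-105 m³.
1.97 × 10^12 / 4.224 × 10^-105 = 4.664 × 10^116

4.664 × 10^116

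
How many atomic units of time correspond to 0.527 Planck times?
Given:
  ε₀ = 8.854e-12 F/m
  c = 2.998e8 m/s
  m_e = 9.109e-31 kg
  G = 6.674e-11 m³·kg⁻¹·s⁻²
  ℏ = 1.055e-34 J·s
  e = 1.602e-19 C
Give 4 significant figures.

1.173e-27

Planck time: t_P = √(ℏG/c⁵) = 5.392e-44 s
atomic unit of time: τ_au = (4πε₀)²ℏ³/(m_e e⁴) = 2.423e-17 s
0.527 × 5.392e-44 / 2.423e-17 = 1.173e-27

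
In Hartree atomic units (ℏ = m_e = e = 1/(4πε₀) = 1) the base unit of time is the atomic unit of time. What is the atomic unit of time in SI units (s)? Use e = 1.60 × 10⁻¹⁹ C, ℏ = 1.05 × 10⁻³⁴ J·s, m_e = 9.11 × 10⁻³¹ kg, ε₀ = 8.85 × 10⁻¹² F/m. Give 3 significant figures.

2.40 × 10⁻¹⁷ s

τ_au = (4πε₀)²ℏ³/(m_e e⁴)
E_h = 4.38 × 10⁻¹⁸ J
ℏ/E_h = 2.40 × 10⁻¹⁷ s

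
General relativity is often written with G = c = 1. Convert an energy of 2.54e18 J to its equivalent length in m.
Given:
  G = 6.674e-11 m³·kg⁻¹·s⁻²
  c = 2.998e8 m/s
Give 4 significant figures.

Energy → length via G/c⁴.
2.54e18 J × (G/c⁴) = 2.098e-26 m

2.098e-26 m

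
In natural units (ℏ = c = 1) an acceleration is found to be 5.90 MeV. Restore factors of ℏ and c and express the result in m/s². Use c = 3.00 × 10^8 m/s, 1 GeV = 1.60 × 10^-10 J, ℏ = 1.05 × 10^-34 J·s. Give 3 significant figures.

Acceleration is [L]/[T]² = c·[E]/ℏ.
1 GeV → c/ℏ × (1 GeV in J) = 4.57 × 10^32 m/s².
Convert the energy scale: 5.90 MeV = 5.90 × 10^-3 GeV.
Result: 5.90 × 10^-3 × 4.57 × 10^32 = 2.70 × 10^30 m/s².

2.70 × 10^30 m/s²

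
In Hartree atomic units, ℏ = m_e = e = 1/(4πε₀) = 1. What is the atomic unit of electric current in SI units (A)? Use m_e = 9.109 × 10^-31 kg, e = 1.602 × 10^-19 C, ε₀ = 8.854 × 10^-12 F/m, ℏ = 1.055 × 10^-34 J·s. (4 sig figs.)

6.612 × 10^-3 A

Dimensional analysis gives I_au = e E_h/ℏ = m_e e⁵/((4πε₀)²ℏ³).
E_h = 4.354 × 10^-18 J
e·E_h/ℏ = 6.612 × 10^-3 A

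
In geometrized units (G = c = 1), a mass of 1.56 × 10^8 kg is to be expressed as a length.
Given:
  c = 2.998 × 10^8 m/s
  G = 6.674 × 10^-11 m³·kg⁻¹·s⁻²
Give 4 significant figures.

In G = c = 1 units mass has dimensions of length; the conversion factor is G/c².
1.56 × 10^8 kg × (G/c²) = 1.158 × 10^-19 m

1.158 × 10^-19 m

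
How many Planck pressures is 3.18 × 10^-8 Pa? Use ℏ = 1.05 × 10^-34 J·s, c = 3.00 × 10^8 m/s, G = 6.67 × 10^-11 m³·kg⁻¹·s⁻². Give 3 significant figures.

Planck pressure: p_P = c⁷/(ℏG²) = 4.68 × 10^113 Pa.
3.18 × 10^-8 / 4.68 × 10^113 = 6.79 × 10^-122

6.79 × 10^-122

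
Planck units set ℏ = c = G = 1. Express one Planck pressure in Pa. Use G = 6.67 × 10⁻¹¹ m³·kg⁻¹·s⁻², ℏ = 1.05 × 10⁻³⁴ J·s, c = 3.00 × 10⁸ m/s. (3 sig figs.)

The unique combination of the constants set to 1 with dimensions of pressure is p_P = c⁷/(ℏG²).
  = 2.19 × 10⁵⁹ / 4.67 × 10⁻⁵⁵
  = 4.68 × 10¹¹³ Pa

4.68 × 10¹¹³ Pa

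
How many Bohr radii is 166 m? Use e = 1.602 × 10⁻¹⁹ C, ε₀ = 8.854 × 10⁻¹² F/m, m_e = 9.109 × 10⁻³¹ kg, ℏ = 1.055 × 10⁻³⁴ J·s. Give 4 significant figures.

3.134 × 10¹²

Bohr radius: a₀ = 4πε₀ℏ²/(m_e e²) = 5.297 × 10⁻¹¹ m.
166 / 5.297 × 10⁻¹¹ = 3.134 × 10¹²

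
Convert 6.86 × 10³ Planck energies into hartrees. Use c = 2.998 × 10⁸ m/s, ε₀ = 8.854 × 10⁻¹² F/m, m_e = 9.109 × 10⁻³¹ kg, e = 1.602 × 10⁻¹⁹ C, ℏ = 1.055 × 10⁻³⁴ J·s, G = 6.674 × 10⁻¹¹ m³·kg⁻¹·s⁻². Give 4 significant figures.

Planck energy: E_P = √(ℏc⁵/G) = 1.957 × 10⁹ J
hartree: E_h = m_e e⁴/(4πε₀ℏ)² = 4.354 × 10⁻¹⁸ J
6.86 × 10³ × 1.957 × 10⁹ / 4.354 × 10⁻¹⁸ = 3.083 × 10³⁰

3.083 × 10³⁰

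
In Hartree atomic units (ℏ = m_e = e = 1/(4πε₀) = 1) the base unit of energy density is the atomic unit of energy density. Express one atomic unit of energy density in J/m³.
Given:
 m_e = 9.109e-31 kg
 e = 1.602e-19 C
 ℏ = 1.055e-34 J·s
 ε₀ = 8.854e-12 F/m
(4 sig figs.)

u_au = E_h/a₀³ = m_e⁴e¹⁰/((4πε₀)⁵ℏ⁸)
E_h = 4.354e-18 J
a₀ = 5.297e-11 m
E_h/a₀³ = 2.929e13 J/m³

2.929e13 J/m³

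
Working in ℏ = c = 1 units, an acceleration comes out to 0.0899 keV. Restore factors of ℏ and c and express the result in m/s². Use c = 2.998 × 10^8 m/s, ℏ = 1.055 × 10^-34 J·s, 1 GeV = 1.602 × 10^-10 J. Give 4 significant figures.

4.093 × 10^25 m/s²

Acceleration is [L]/[T]² = c·[E]/ℏ.
1 GeV → c/ℏ × (1 GeV in J) = 4.552 × 10^32 m/s².
Convert the energy scale: 0.0899 keV = 8.99 × 10^-8 GeV.
Result: 8.99 × 10^-8 × 4.552 × 10^32 = 4.093 × 10^25 m/s².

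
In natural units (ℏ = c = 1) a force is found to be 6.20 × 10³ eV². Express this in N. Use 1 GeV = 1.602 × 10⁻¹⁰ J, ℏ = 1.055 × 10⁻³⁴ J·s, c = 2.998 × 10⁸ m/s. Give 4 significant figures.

Force is [E]/[L] = [E]²/(ℏc); restore (ℏc)⁻¹.
1 GeV² → 1/(ℏc) × (1 GeV in J)² = 8.114 × 10⁵ N.
Convert the energy scale: 6.20 × 10³ eV² = 6.20 × 10⁻¹⁵ GeV².
Result: 6.20 × 10⁻¹⁵ × 8.114 × 10⁵ = 5.031 × 10⁻⁹ N.

5.031 × 10⁻⁹ N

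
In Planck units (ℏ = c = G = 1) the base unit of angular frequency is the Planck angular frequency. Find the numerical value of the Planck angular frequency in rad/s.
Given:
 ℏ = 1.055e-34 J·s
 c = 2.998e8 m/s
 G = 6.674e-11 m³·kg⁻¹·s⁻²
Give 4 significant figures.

ω_P = √(c⁵/(ℏG))
  = √(3.440e86)
  = 1.855e43 rad/s

1.855e43 rad/s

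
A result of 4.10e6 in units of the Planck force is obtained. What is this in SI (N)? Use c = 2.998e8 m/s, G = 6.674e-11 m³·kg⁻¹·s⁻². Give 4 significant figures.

4.963e50 N

One Planck force: F_P = c⁴/G = 1.210e44 N.
4.10e6 × 1.210e44 N = 4.963e50 N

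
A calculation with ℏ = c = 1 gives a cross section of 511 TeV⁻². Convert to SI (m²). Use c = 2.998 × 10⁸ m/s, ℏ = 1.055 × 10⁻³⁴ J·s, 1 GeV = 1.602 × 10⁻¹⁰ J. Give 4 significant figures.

1.992 × 10⁻³⁵ m²

Area is [L]² = [E]⁻²·(ℏc)²; restore (ℏc)².
1 GeV⁻² → (ℏc)² × (1 GeV in J)⁻² = 3.898 × 10⁻³² m².
Convert the energy scale: 511 TeV⁻² = 5.11 × 10⁻⁴ GeV⁻².
Result: 5.11 × 10⁻⁴ × 3.898 × 10⁻³² = 1.992 × 10⁻³⁵ m².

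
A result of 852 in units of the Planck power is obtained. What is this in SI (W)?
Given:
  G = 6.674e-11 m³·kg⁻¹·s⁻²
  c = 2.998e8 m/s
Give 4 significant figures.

One Planck power: P_P = c⁵/G = 3.629e52 W.
852 × 3.629e52 W = 3.092e55 W

3.092e55 W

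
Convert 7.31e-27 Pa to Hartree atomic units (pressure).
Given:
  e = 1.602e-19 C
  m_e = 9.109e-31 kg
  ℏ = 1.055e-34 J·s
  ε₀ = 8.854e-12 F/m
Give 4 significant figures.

2.496e-40

atomic unit of pressure: P_au = E_h/a₀³ = m_e⁴e¹⁰/((4πε₀)⁵ℏ⁸) = 2.929e13 Pa.
7.31e-27 / 2.929e13 = 2.496e-40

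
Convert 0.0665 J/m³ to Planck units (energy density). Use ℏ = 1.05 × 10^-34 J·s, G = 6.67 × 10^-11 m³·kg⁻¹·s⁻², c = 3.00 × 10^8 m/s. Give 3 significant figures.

Planck energy density: u_P = c⁷/(ℏG²) = 4.68 × 10^113 J/m³.
0.0665 / 4.68 × 10^113 = 1.42 × 10^-115

1.42 × 10^-115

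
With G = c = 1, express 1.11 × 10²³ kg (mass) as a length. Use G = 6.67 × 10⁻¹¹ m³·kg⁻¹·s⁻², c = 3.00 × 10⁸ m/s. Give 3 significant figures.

8.23 × 10⁻⁵ m

In G = c = 1 units mass has dimensions of length; the conversion factor is G/c².
1.11 × 10²³ kg × (G/c²) = 8.23 × 10⁻⁵ m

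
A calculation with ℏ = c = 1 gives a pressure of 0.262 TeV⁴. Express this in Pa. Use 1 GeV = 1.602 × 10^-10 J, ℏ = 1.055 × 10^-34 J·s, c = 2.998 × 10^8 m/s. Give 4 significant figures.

5.454 × 10^48 Pa

Pressure is [E]/[L]³ = [E]⁴/(ℏc)³.
1 GeV⁴ → 1/(ℏc)³ × (1 GeV in J)⁴ = 2.082 × 10^37 Pa.
Convert the energy scale: 0.262 TeV⁴ = 2.62 × 10^11 GeV⁴.
Result: 2.62 × 10^11 × 2.082 × 10^37 = 5.454 × 10^48 Pa.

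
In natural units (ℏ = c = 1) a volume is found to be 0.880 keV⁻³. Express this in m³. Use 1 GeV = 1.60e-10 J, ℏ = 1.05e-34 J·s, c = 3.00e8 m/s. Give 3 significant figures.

6.72e-30 m³

Volume is [L]³ = [E]⁻³·(ℏc)³.
1 GeV⁻³ → (ℏc)³ × (1 GeV in J)⁻³ = 7.63e-48 m³.
Convert the energy scale: 0.880 keV⁻³ = 8.80e17 GeV⁻³.
Result: 8.80e17 × 7.63e-48 = 6.72e-30 m³.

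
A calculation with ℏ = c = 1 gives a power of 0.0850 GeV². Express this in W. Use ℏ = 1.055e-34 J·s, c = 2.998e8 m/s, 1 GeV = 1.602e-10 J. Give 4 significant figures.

Power is [E]/[T] = [E]²/ℏ.
1 GeV² → 1/ℏ × (1 GeV in J)² = 2.433e14 W.
Result: 0.0850 × 2.433e14 = 2.068e13 W.

2.068e13 W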